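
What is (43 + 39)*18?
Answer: 1476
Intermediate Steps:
(43 + 39)*18 = 82*18 = 1476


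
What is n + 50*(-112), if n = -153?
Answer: -5753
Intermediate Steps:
n + 50*(-112) = -153 + 50*(-112) = -153 - 5600 = -5753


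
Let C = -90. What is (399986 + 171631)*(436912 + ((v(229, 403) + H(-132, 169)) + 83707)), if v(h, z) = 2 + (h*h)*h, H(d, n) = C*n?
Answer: 7153443784800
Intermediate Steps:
H(d, n) = -90*n
v(h, z) = 2 + h³ (v(h, z) = 2 + h²*h = 2 + h³)
(399986 + 171631)*(436912 + ((v(229, 403) + H(-132, 169)) + 83707)) = (399986 + 171631)*(436912 + (((2 + 229³) - 90*169) + 83707)) = 571617*(436912 + (((2 + 12008989) - 15210) + 83707)) = 571617*(436912 + ((12008991 - 15210) + 83707)) = 571617*(436912 + (11993781 + 83707)) = 571617*(436912 + 12077488) = 571617*12514400 = 7153443784800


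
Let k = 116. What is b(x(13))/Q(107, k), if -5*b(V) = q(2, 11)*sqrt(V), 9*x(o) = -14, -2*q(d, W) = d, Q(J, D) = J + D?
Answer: I*sqrt(14)/3345 ≈ 0.0011186*I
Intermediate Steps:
Q(J, D) = D + J
q(d, W) = -d/2
x(o) = -14/9 (x(o) = (1/9)*(-14) = -14/9)
b(V) = sqrt(V)/5 (b(V) = -(-1/2*2)*sqrt(V)/5 = -(-1)*sqrt(V)/5 = sqrt(V)/5)
b(x(13))/Q(107, k) = (sqrt(-14/9)/5)/(116 + 107) = ((I*sqrt(14)/3)/5)/223 = (I*sqrt(14)/15)*(1/223) = I*sqrt(14)/3345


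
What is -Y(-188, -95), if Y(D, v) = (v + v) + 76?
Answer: 114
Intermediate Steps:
Y(D, v) = 76 + 2*v (Y(D, v) = 2*v + 76 = 76 + 2*v)
-Y(-188, -95) = -(76 + 2*(-95)) = -(76 - 190) = -1*(-114) = 114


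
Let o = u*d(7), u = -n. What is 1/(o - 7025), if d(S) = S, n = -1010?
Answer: 1/45 ≈ 0.022222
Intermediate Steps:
u = 1010 (u = -1*(-1010) = 1010)
o = 7070 (o = 1010*7 = 7070)
1/(o - 7025) = 1/(7070 - 7025) = 1/45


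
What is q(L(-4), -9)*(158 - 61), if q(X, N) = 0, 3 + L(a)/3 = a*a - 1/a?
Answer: 0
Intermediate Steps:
L(a) = -9 - 3/a + 3*a**2 (L(a) = -9 + 3*(a*a - 1/a) = -9 + 3*(a**2 - 1/a) = -9 + (-3/a + 3*a**2) = -9 - 3/a + 3*a**2)
q(L(-4), -9)*(158 - 61) = 0*(158 - 61) = 0*97 = 0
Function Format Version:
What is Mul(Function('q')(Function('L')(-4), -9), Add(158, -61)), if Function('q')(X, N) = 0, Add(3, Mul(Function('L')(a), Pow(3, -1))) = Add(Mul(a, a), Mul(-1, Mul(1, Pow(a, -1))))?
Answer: 0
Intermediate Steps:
Function('L')(a) = Add(-9, Mul(-3, Pow(a, -1)), Mul(3, Pow(a, 2))) (Function('L')(a) = Add(-9, Mul(3, Add(Mul(a, a), Mul(-1, Mul(1, Pow(a, -1)))))) = Add(-9, Mul(3, Add(Pow(a, 2), Mul(-1, Pow(a, -1))))) = Add(-9, Add(Mul(-3, Pow(a, -1)), Mul(3, Pow(a, 2)))) = Add(-9, Mul(-3, Pow(a, -1)), Mul(3, Pow(a, 2))))
Mul(Function('q')(Function('L')(-4), -9), Add(158, -61)) = Mul(0, Add(158, -61)) = Mul(0, 97) = 0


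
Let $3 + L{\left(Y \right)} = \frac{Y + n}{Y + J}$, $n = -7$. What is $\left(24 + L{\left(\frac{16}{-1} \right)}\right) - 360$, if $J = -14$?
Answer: $- \frac{10147}{30} \approx -338.23$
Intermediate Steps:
$L{\left(Y \right)} = -3 + \frac{-7 + Y}{-14 + Y}$ ($L{\left(Y \right)} = -3 + \frac{Y - 7}{Y - 14} = -3 + \frac{-7 + Y}{-14 + Y}$)
$\left(24 + L{\left(\frac{16}{-1} \right)}\right) - 360 = \left(24 + \frac{35 - 2 \frac{16}{-1}}{-14 + \frac{16}{-1}}\right) - 360 = \left(24 + \frac{35 - 2 \cdot 16 \left(-1\right)}{-14 + 16 \left(-1\right)}\right) - 360 = \left(24 + \frac{35 - -32}{-14 - 16}\right) - 360 = \left(24 + \frac{35 + 32}{-30}\right) - 360 = \left(24 - \frac{67}{30}\right) - 360 = \frac{653}{30} - 360 = - \frac{10147}{30}$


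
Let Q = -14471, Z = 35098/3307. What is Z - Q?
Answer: 47890695/3307 ≈ 14482.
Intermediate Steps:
Z = 35098/3307 (Z = 35098*(1/3307) = 35098/3307 ≈ 10.613)
Z - Q = 35098/3307 - 1*(-14471) = 35098/3307 + 14471 = 47890695/3307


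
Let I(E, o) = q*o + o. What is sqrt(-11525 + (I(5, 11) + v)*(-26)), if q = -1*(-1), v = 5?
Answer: I*sqrt(12227) ≈ 110.58*I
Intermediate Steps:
q = 1
I(E, o) = 2*o (I(E, o) = 1*o + o = o + o = 2*o)
sqrt(-11525 + (I(5, 11) + v)*(-26)) = sqrt(-11525 + (2*11 + 5)*(-26)) = sqrt(-11525 + (22 + 5)*(-26)) = sqrt(-11525 + 27*(-26)) = sqrt(-11525 - 702) = sqrt(-12227) = I*sqrt(12227)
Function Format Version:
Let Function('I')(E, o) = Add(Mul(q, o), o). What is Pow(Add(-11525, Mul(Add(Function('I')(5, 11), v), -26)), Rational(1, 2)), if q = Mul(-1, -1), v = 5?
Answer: Mul(I, Pow(12227, Rational(1, 2))) ≈ Mul(110.58, I)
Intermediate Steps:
q = 1
Function('I')(E, o) = Mul(2, o) (Function('I')(E, o) = Add(Mul(1, o), o) = Add(o, o) = Mul(2, o))
Pow(Add(-11525, Mul(Add(Function('I')(5, 11), v), -26)), Rational(1, 2)) = Pow(Add(-11525, Mul(Add(Mul(2, 11), 5), -26)), Rational(1, 2)) = Pow(Add(-11525, Mul(Add(22, 5), -26)), Rational(1, 2)) = Pow(Add(-11525, Mul(27, -26)), Rational(1, 2)) = Pow(Add(-11525, -702), Rational(1, 2)) = Pow(-12227, Rational(1, 2)) = Mul(I, Pow(12227, Rational(1, 2)))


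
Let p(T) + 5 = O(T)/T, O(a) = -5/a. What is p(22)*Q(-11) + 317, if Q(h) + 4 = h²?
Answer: -130297/484 ≈ -269.21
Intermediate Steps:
p(T) = -5 - 5/T² (p(T) = -5 + (-5/T)/T = -5 - 5/T²)
Q(h) = -4 + h²
p(22)*Q(-11) + 317 = (-5 - 5/22²)*(-4 + (-11)²) + 317 = (-5 - 5*1/484)*(-4 + 121) + 317 = (-5 - 5/484)*117 + 317 = -2425/484*117 + 317 = -283725/484 + 317 = -130297/484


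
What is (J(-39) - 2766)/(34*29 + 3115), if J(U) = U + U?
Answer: -948/1367 ≈ -0.69349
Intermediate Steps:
J(U) = 2*U
(J(-39) - 2766)/(34*29 + 3115) = (2*(-39) - 2766)/(34*29 + 3115) = (-78 - 2766)/(986 + 3115) = -2844/4101 = -2844*1/4101 = -948/1367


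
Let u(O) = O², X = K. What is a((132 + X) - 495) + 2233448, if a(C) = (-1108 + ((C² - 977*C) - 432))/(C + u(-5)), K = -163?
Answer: 1118168410/501 ≈ 2.2319e+6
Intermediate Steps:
X = -163
a(C) = (-1540 + C² - 977*C)/(25 + C) (a(C) = (-1108 + ((C² - 977*C) - 432))/(C + (-5)²) = (-1108 + (-432 + C² - 977*C))/(C + 25) = (-1540 + C² - 977*C)/(25 + C))
a((132 + X) - 495) + 2233448 = (-1540 + ((132 - 163) - 495)² - 977*((132 - 163) - 495))/(25 + ((132 - 163) - 495)) + 2233448 = (-1540 + (-31 - 495)² - 977*(-31 - 495))/(25 + (-31 - 495)) + 2233448 = (-1540 + (-526)² - 977*(-526))/(25 - 526) + 2233448 = (-1540 + 276676 + 513902)/(-501) + 2233448 = -1/501*789038 + 2233448 = -789038/501 + 2233448 = 1118168410/501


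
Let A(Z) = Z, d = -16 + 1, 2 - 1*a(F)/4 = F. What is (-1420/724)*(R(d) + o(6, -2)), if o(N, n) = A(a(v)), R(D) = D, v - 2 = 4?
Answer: 11005/181 ≈ 60.801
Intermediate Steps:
v = 6 (v = 2 + 4 = 6)
a(F) = 8 - 4*F
d = -15
o(N, n) = -16 (o(N, n) = 8 - 4*6 = 8 - 24 = -16)
(-1420/724)*(R(d) + o(6, -2)) = (-1420/724)*(-15 - 16) = -1420*1/724*(-31) = -355/181*(-31) = 11005/181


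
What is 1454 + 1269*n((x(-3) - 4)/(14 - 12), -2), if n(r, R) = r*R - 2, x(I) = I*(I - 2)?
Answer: -15043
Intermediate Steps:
x(I) = I*(-2 + I)
n(r, R) = -2 + R*r (n(r, R) = R*r - 2 = -2 + R*r)
1454 + 1269*n((x(-3) - 4)/(14 - 12), -2) = 1454 + 1269*(-2 - 2*(-3*(-2 - 3) - 4)/(14 - 12)) = 1454 + 1269*(-2 - 2*(-3*(-5) - 4)/2) = 1454 + 1269*(-2 - 2*(15 - 4)/2) = 1454 + 1269*(-2 - 22/2) = 1454 + 1269*(-2 - 2*11/2) = 1454 + 1269*(-2 - 11) = 1454 + 1269*(-13) = 1454 - 16497 = -15043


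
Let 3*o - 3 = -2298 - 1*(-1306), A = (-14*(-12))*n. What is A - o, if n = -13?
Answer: -5563/3 ≈ -1854.3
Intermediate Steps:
A = -2184 (A = -14*(-12)*(-13) = 168*(-13) = -2184)
o = -989/3 (o = 1 + (-2298 - 1*(-1306))/3 = 1 + (-2298 + 1306)/3 = 1 + (1/3)*(-992) = 1 - 992/3 = -989/3 ≈ -329.67)
A - o = -2184 - 1*(-989/3) = -2184 + 989/3 = -5563/3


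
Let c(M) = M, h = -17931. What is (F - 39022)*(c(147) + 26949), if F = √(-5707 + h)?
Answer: -1057340112 + 27096*I*√23638 ≈ -1.0573e+9 + 4.1659e+6*I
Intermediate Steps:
F = I*√23638 (F = √(-5707 - 17931) = √(-23638) = I*√23638 ≈ 153.75*I)
(F - 39022)*(c(147) + 26949) = (I*√23638 - 39022)*(147 + 26949) = (-39022 + I*√23638)*27096 = -1057340112 + 27096*I*√23638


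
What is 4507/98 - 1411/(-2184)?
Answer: 712969/15288 ≈ 46.636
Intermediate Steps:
4507/98 - 1411/(-2184) = 4507*(1/98) - 1411*(-1/2184) = 4507/98 + 1411/2184 = 712969/15288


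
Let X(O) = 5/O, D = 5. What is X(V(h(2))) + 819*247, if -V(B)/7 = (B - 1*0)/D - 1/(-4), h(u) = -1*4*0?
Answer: 1416031/7 ≈ 2.0229e+5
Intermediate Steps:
h(u) = 0 (h(u) = -4*0 = 0)
V(B) = -7/4 - 7*B/5 (V(B) = -7*((B - 1*0)/5 - 1/(-4)) = -7*((B + 0)*(⅕) - 1*(-¼)) = -7*(B*(⅕) + ¼) = -7*(B/5 + ¼) = -7*(¼ + B/5) = -7/4 - 7*B/5)
X(V(h(2))) + 819*247 = 5/(-7/4 - 7/5*0) + 819*247 = 5/(-7/4 + 0) + 202293 = 5/(-7/4) + 202293 = 5*(-4/7) + 202293 = -20/7 + 202293 = 1416031/7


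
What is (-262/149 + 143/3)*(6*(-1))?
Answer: -41042/149 ≈ -275.45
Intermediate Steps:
(-262/149 + 143/3)*(6*(-1)) = (-262*1/149 + 143*(⅓))*(-6) = (-262/149 + 143/3)*(-6) = (20521/447)*(-6) = -41042/149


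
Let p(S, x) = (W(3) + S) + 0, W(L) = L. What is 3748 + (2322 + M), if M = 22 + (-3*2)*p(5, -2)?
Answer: 6044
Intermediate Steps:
p(S, x) = 3 + S (p(S, x) = (3 + S) + 0 = 3 + S)
M = -26 (M = 22 + (-3*2)*(3 + 5) = 22 - 6*8 = 22 - 48 = -26)
3748 + (2322 + M) = 3748 + (2322 - 26) = 3748 + 2296 = 6044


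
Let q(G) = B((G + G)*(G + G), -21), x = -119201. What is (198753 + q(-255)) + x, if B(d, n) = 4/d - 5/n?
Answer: 36210189982/455175 ≈ 79552.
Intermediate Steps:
B(d, n) = -5/n + 4/d
q(G) = 5/21 + G⁻² (q(G) = -5/(-21) + 4/(((G + G)*(G + G))) = -5*(-1/21) + 4/(((2*G)*(2*G))) = 5/21 + 4/((4*G²)) = 5/21 + 4*(1/(4*G²)) = 5/21 + G⁻²)
(198753 + q(-255)) + x = (198753 + (5/21 + (-255)⁻²)) - 119201 = (198753 + (5/21 + 1/65025)) - 119201 = (198753 + 108382/455175) - 119201 = 90467505157/455175 - 119201 = 36210189982/455175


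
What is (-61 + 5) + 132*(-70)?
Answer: -9296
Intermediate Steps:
(-61 + 5) + 132*(-70) = -56 - 9240 = -9296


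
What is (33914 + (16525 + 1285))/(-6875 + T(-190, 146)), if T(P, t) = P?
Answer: -51724/7065 ≈ -7.3212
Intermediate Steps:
(33914 + (16525 + 1285))/(-6875 + T(-190, 146)) = (33914 + (16525 + 1285))/(-6875 - 190) = (33914 + 17810)/(-7065) = 51724*(-1/7065) = -51724/7065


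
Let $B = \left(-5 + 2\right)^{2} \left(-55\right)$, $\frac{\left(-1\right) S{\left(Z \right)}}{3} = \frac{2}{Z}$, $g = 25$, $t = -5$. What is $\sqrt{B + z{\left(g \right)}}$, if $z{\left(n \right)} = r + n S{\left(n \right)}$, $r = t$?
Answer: $i \sqrt{506} \approx 22.494 i$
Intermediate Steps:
$S{\left(Z \right)} = - \frac{6}{Z}$ ($S{\left(Z \right)} = - 3 \frac{2}{Z} = - \frac{6}{Z}$)
$r = -5$
$z{\left(n \right)} = -11$ ($z{\left(n \right)} = -5 + n \left(- \frac{6}{n}\right) = -5 - 6 = -11$)
$B = -495$ ($B = \left(-3\right)^{2} \left(-55\right) = 9 \left(-55\right) = -495$)
$\sqrt{B + z{\left(g \right)}} = \sqrt{-495 - 11} = \sqrt{-506} = i \sqrt{506}$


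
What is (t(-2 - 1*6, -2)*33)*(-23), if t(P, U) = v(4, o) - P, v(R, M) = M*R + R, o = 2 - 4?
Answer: -3036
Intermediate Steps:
o = -2
v(R, M) = R + M*R
t(P, U) = -4 - P (t(P, U) = 4*(1 - 2) - P = 4*(-1) - P = -4 - P)
(t(-2 - 1*6, -2)*33)*(-23) = ((-4 - (-2 - 1*6))*33)*(-23) = ((-4 - (-2 - 6))*33)*(-23) = ((-4 - 1*(-8))*33)*(-23) = ((-4 + 8)*33)*(-23) = (4*33)*(-23) = 132*(-23) = -3036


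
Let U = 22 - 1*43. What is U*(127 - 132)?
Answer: 105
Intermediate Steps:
U = -21 (U = 22 - 43 = -21)
U*(127 - 132) = -21*(127 - 132) = -21*(-5) = 105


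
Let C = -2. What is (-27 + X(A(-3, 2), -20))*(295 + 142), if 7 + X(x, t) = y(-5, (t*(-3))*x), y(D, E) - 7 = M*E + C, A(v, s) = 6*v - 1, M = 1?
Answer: -510853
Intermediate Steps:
A(v, s) = -1 + 6*v
y(D, E) = 5 + E (y(D, E) = 7 + (1*E - 2) = 7 + (E - 2) = 7 + (-2 + E) = 5 + E)
X(x, t) = -2 - 3*t*x (X(x, t) = -7 + (5 + (t*(-3))*x) = -7 + (5 + (-3*t)*x) = -7 + (5 - 3*t*x) = -2 - 3*t*x)
(-27 + X(A(-3, 2), -20))*(295 + 142) = (-27 + (-2 - 3*(-20)*(-1 + 6*(-3))))*(295 + 142) = (-27 + (-2 - 3*(-20)*(-1 - 18)))*437 = (-27 + (-2 - 3*(-20)*(-19)))*437 = (-27 + (-2 - 1140))*437 = (-27 - 1142)*437 = -1169*437 = -510853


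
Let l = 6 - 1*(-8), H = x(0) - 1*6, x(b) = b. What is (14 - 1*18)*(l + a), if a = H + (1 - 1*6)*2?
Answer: 8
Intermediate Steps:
H = -6 (H = 0 - 1*6 = 0 - 6 = -6)
l = 14 (l = 6 + 8 = 14)
a = -16 (a = -6 + (1 - 1*6)*2 = -6 + (1 - 6)*2 = -6 - 5*2 = -6 - 10 = -16)
(14 - 1*18)*(l + a) = (14 - 1*18)*(14 - 16) = (14 - 18)*(-2) = -4*(-2) = 8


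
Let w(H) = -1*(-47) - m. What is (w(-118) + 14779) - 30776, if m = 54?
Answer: -16004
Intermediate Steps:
w(H) = -7 (w(H) = -1*(-47) - 1*54 = 47 - 54 = -7)
(w(-118) + 14779) - 30776 = (-7 + 14779) - 30776 = 14772 - 30776 = -16004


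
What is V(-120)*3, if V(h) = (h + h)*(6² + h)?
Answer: 60480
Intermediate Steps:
V(h) = 2*h*(36 + h) (V(h) = (2*h)*(36 + h) = 2*h*(36 + h))
V(-120)*3 = (2*(-120)*(36 - 120))*3 = (2*(-120)*(-84))*3 = 20160*3 = 60480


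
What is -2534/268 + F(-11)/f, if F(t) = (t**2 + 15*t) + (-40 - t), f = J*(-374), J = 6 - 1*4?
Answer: -468967/50116 ≈ -9.3576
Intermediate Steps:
J = 2 (J = 6 - 4 = 2)
f = -748 (f = 2*(-374) = -748)
F(t) = -40 + t**2 + 14*t
-2534/268 + F(-11)/f = -2534/268 + (-40 + (-11)**2 + 14*(-11))/(-748) = -2534*1/268 + (-40 + 121 - 154)*(-1/748) = -1267/134 - 73*(-1/748) = -1267/134 + 73/748 = -468967/50116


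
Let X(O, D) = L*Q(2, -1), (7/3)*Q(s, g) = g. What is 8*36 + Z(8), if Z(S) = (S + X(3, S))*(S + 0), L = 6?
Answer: 2320/7 ≈ 331.43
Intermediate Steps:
Q(s, g) = 3*g/7
X(O, D) = -18/7 (X(O, D) = 6*((3/7)*(-1)) = 6*(-3/7) = -18/7)
Z(S) = S*(-18/7 + S) (Z(S) = (S - 18/7)*(S + 0) = (-18/7 + S)*S = S*(-18/7 + S))
8*36 + Z(8) = 8*36 + (⅐)*8*(-18 + 7*8) = 288 + (⅐)*8*(-18 + 56) = 288 + (⅐)*8*38 = 288 + 304/7 = 2320/7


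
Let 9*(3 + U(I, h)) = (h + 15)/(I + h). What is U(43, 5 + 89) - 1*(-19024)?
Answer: 23453002/1233 ≈ 19021.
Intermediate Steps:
U(I, h) = -3 + (15 + h)/(9*(I + h)) (U(I, h) = -3 + ((h + 15)/(I + h))/9 = -3 + ((15 + h)/(I + h))/9 = -3 + (15 + h)/(9*(I + h)))
U(43, 5 + 89) - 1*(-19024) = (15 - 27*43 - 26*(5 + 89))/(9*(43 + (5 + 89))) - 1*(-19024) = (15 - 1161 - 26*94)/(9*(43 + 94)) + 19024 = (⅑)*(15 - 1161 - 2444)/137 + 19024 = (⅑)*(1/137)*(-3590) + 19024 = -3590/1233 + 19024 = 23453002/1233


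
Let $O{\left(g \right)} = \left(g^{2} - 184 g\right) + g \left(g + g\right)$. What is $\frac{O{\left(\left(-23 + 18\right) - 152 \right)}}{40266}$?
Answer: $\frac{102835}{40266} \approx 2.5539$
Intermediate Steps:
$O{\left(g \right)} = - 184 g + 3 g^{2}$ ($O{\left(g \right)} = \left(g^{2} - 184 g\right) + g 2 g = \left(g^{2} - 184 g\right) + 2 g^{2} = - 184 g + 3 g^{2}$)
$\frac{O{\left(\left(-23 + 18\right) - 152 \right)}}{40266} = \frac{\left(\left(-23 + 18\right) - 152\right) \left(-184 + 3 \left(\left(-23 + 18\right) - 152\right)\right)}{40266} = \left(-5 - 152\right) \left(-184 + 3 \left(-5 - 152\right)\right) \frac{1}{40266} = - 157 \left(-184 + 3 \left(-157\right)\right) \frac{1}{40266} = - 157 \left(-184 - 471\right) \frac{1}{40266} = \left(-157\right) \left(-655\right) \frac{1}{40266} = 102835 \cdot \frac{1}{40266} = \frac{102835}{40266}$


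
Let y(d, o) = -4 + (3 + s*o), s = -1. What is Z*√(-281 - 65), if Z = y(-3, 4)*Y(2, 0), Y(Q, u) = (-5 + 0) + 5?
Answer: 0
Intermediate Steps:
Y(Q, u) = 0 (Y(Q, u) = -5 + 5 = 0)
y(d, o) = -1 - o (y(d, o) = -4 + (3 - o) = -1 - o)
Z = 0 (Z = (-1 - 1*4)*0 = (-1 - 4)*0 = -5*0 = 0)
Z*√(-281 - 65) = 0*√(-281 - 65) = 0*√(-346) = 0*(I*√346) = 0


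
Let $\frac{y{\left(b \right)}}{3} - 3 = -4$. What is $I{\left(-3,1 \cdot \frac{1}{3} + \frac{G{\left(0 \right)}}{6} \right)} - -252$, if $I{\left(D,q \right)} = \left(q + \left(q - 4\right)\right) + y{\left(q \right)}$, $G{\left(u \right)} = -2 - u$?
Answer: $245$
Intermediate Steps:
$y{\left(b \right)} = -3$ ($y{\left(b \right)} = 9 + 3 \left(-4\right) = 9 - 12 = -3$)
$I{\left(D,q \right)} = -7 + 2 q$ ($I{\left(D,q \right)} = \left(q + \left(q - 4\right)\right) - 3 = \left(q + \left(-4 + q\right)\right) - 3 = \left(-4 + 2 q\right) - 3 = -7 + 2 q$)
$I{\left(-3,1 \cdot \frac{1}{3} + \frac{G{\left(0 \right)}}{6} \right)} - -252 = \left(-7 + 2 \left(1 \cdot \frac{1}{3} + \frac{-2 - 0}{6}\right)\right) - -252 = \left(-7 + 2 \left(1 \cdot \frac{1}{3} + \left(-2 + 0\right) \frac{1}{6}\right)\right) + 252 = \left(-7 + 2 \left(\frac{1}{3} - \frac{1}{3}\right)\right) + 252 = \left(-7 + 2 \cdot 0\right) + 252 = \left(-7 + 0\right) + 252 = -7 + 252 = 245$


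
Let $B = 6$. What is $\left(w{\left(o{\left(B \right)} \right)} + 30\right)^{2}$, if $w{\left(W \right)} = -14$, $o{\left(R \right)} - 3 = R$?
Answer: $256$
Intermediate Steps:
$o{\left(R \right)} = 3 + R$
$\left(w{\left(o{\left(B \right)} \right)} + 30\right)^{2} = \left(-14 + 30\right)^{2} = 16^{2} = 256$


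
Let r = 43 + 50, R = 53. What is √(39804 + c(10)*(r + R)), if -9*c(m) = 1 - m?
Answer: 5*√1598 ≈ 199.88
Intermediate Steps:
c(m) = -⅑ + m/9 (c(m) = -(1 - m)/9 = -⅑ + m/9)
r = 93
√(39804 + c(10)*(r + R)) = √(39804 + (-⅑ + (⅑)*10)*(93 + 53)) = √(39804 + (-⅑ + 10/9)*146) = √(39804 + 1*146) = √(39804 + 146) = √39950 = 5*√1598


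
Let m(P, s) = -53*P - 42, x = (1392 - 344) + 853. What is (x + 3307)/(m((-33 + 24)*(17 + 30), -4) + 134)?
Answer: 5208/22511 ≈ 0.23135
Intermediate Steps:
x = 1901 (x = 1048 + 853 = 1901)
m(P, s) = -42 - 53*P
(x + 3307)/(m((-33 + 24)*(17 + 30), -4) + 134) = (1901 + 3307)/((-42 - 53*(-33 + 24)*(17 + 30)) + 134) = 5208/((-42 - (-477)*47) + 134) = 5208/((-42 - 53*(-423)) + 134) = 5208/((-42 + 22419) + 134) = 5208/(22377 + 134) = 5208/22511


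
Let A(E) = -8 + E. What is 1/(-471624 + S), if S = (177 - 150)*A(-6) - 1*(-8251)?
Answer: -1/463751 ≈ -2.1563e-6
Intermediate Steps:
S = 7873 (S = (177 - 150)*(-8 - 6) - 1*(-8251) = 27*(-14) + 8251 = -378 + 8251 = 7873)
1/(-471624 + S) = 1/(-471624 + 7873) = 1/(-463751) = -1/463751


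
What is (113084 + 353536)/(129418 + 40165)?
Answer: 466620/169583 ≈ 2.7516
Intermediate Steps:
(113084 + 353536)/(129418 + 40165) = 466620/169583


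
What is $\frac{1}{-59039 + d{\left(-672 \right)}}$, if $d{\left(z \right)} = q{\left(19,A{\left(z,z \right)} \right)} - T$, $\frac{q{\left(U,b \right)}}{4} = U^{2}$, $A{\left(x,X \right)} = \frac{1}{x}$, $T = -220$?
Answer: $- \frac{1}{57375} \approx -1.7429 \cdot 10^{-5}$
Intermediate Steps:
$q{\left(U,b \right)} = 4 U^{2}$
$d{\left(z \right)} = 1664$ ($d{\left(z \right)} = 4 \cdot 19^{2} - -220 = 4 \cdot 361 + 220 = 1444 + 220 = 1664$)
$\frac{1}{-59039 + d{\left(-672 \right)}} = \frac{1}{-59039 + 1664} = \frac{1}{-57375} = - \frac{1}{57375}$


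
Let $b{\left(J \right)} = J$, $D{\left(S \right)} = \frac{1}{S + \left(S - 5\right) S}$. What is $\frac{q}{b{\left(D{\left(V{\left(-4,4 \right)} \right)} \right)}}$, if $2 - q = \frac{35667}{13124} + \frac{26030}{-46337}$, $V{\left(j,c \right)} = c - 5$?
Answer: $- \frac{474152415}{608126788} \approx -0.77969$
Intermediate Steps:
$V{\left(j,c \right)} = -5 + c$
$D{\left(S \right)} = \frac{1}{S + S \left(-5 + S\right)}$ ($D{\left(S \right)} = \frac{1}{S + \left(-5 + S\right) S} = \frac{1}{S + S \left(-5 + S\right)}$)
$q = - \frac{94830483}{608126788}$ ($q = 2 - \left(\frac{35667}{13124} + \frac{26030}{-46337}\right) = 2 - \left(35667 \cdot \frac{1}{13124} + 26030 \left(- \frac{1}{46337}\right)\right) = 2 - \left(\frac{35667}{13124} - \frac{26030}{46337}\right) = 2 - \frac{1311084059}{608126788} = - \frac{94830483}{608126788} \approx -0.15594$)
$\frac{q}{b{\left(D{\left(V{\left(-4,4 \right)} \right)} \right)}} = - \frac{94830483}{608126788 \frac{1}{\left(-5 + 4\right) \left(-4 + \left(-5 + 4\right)\right)}} = - \frac{94830483}{608126788 \frac{1}{\left(-1\right) \left(-4 - 1\right)}} = - \frac{94830483}{608126788 \left(- \frac{1}{-5}\right)} = - \frac{94830483}{608126788 \left(\left(-1\right) \left(- \frac{1}{5}\right)\right)} = - \frac{94830483 \frac{1}{\frac{1}{5}}}{608126788} = \left(- \frac{94830483}{608126788}\right) 5 = - \frac{474152415}{608126788}$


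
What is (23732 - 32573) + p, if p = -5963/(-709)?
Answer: -6262306/709 ≈ -8832.6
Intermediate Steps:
p = 5963/709 (p = -5963*(-1/709) = 5963/709 ≈ 8.4104)
(23732 - 32573) + p = (23732 - 32573) + 5963/709 = -8841 + 5963/709 = -6262306/709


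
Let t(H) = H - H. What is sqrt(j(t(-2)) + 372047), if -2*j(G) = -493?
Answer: sqrt(1489174)/2 ≈ 610.16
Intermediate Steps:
t(H) = 0
j(G) = 493/2 (j(G) = -1/2*(-493) = 493/2)
sqrt(j(t(-2)) + 372047) = sqrt(493/2 + 372047) = sqrt(744587/2) = sqrt(1489174)/2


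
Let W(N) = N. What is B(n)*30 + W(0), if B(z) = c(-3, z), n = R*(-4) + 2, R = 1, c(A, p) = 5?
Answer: 150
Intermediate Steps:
n = -2 (n = 1*(-4) + 2 = -4 + 2 = -2)
B(z) = 5
B(n)*30 + W(0) = 5*30 + 0 = 150 + 0 = 150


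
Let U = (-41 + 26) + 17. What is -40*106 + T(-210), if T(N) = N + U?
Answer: -4448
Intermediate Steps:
U = 2 (U = -15 + 17 = 2)
T(N) = 2 + N (T(N) = N + 2 = 2 + N)
-40*106 + T(-210) = -40*106 + (2 - 210) = -4240 - 208 = -4448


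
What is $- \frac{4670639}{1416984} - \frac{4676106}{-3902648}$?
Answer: $- \frac{1450236570971}{691248721704} \approx -2.098$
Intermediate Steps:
$- \frac{4670639}{1416984} - \frac{4676106}{-3902648} = \left(-4670639\right) \frac{1}{1416984} - - \frac{2338053}{1951324} = - \frac{4670639}{1416984} + \frac{2338053}{1951324} = - \frac{1450236570971}{691248721704}$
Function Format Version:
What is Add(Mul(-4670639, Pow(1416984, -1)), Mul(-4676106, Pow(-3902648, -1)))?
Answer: Rational(-1450236570971, 691248721704) ≈ -2.0980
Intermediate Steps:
Add(Mul(-4670639, Pow(1416984, -1)), Mul(-4676106, Pow(-3902648, -1))) = Add(Mul(-4670639, Rational(1, 1416984)), Mul(-4676106, Rational(-1, 3902648))) = Add(Rational(-4670639, 1416984), Rational(2338053, 1951324)) = Rational(-1450236570971, 691248721704)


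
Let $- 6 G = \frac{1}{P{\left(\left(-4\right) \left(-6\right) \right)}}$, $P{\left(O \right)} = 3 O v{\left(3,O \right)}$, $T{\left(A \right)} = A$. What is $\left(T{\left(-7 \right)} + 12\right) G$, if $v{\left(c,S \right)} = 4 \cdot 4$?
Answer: $- \frac{5}{6912} \approx -0.00072338$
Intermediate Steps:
$v{\left(c,S \right)} = 16$
$P{\left(O \right)} = 48 O$ ($P{\left(O \right)} = 3 O 16 = 48 O$)
$G = - \frac{1}{6912}$ ($G = - \frac{1}{6 \cdot 48 \left(\left(-4\right) \left(-6\right)\right)} = - \frac{1}{6 \cdot 48 \cdot 24} = - \frac{1}{6 \cdot 1152} = \left(- \frac{1}{6}\right) \frac{1}{1152} = - \frac{1}{6912} \approx -0.00014468$)
$\left(T{\left(-7 \right)} + 12\right) G = \left(-7 + 12\right) \left(- \frac{1}{6912}\right) = 5 \left(- \frac{1}{6912}\right) = - \frac{5}{6912}$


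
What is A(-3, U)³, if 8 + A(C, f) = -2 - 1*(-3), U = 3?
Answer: -343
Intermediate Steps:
A(C, f) = -7 (A(C, f) = -8 + (-2 - 1*(-3)) = -8 + (-2 + 3) = -8 + 1 = -7)
A(-3, U)³ = (-7)³ = -343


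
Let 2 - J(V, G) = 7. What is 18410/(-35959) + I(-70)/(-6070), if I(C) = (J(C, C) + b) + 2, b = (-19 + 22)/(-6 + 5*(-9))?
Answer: -135561288/265043515 ≈ -0.51147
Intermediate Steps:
J(V, G) = -5 (J(V, G) = 2 - 1*7 = 2 - 7 = -5)
b = -1/17 (b = 3/(-6 - 45) = 3/(-51) = 3*(-1/51) = -1/17 ≈ -0.058824)
I(C) = -52/17 (I(C) = (-5 - 1/17) + 2 = -86/17 + 2 = -52/17)
18410/(-35959) + I(-70)/(-6070) = 18410/(-35959) - 52/17/(-6070) = 18410*(-1/35959) - 52/17*(-1/6070) = -2630/5137 + 26/51595 = -135561288/265043515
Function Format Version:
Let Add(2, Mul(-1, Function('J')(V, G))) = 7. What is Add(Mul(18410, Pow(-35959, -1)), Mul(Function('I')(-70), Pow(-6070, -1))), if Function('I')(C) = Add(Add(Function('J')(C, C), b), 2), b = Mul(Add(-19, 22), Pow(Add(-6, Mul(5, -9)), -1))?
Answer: Rational(-135561288, 265043515) ≈ -0.51147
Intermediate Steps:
Function('J')(V, G) = -5 (Function('J')(V, G) = Add(2, Mul(-1, 7)) = Add(2, -7) = -5)
b = Rational(-1, 17) (b = Mul(3, Pow(Add(-6, -45), -1)) = Mul(3, Pow(-51, -1)) = Mul(3, Rational(-1, 51)) = Rational(-1, 17) ≈ -0.058824)
Function('I')(C) = Rational(-52, 17) (Function('I')(C) = Add(Add(-5, Rational(-1, 17)), 2) = Add(Rational(-86, 17), 2) = Rational(-52, 17))
Add(Mul(18410, Pow(-35959, -1)), Mul(Function('I')(-70), Pow(-6070, -1))) = Add(Mul(18410, Pow(-35959, -1)), Mul(Rational(-52, 17), Pow(-6070, -1))) = Add(Mul(18410, Rational(-1, 35959)), Mul(Rational(-52, 17), Rational(-1, 6070))) = Add(Rational(-2630, 5137), Rational(26, 51595)) = Rational(-135561288, 265043515)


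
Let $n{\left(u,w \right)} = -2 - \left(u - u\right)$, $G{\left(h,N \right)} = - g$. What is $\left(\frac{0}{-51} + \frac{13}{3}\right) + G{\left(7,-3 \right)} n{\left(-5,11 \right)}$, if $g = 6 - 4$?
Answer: $\frac{25}{3} \approx 8.3333$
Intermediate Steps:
$g = 2$ ($g = 6 - 4 = 2$)
$G{\left(h,N \right)} = -2$ ($G{\left(h,N \right)} = \left(-1\right) 2 = -2$)
$n{\left(u,w \right)} = -2$ ($n{\left(u,w \right)} = -2 - 0 = -2 + 0 = -2$)
$\left(\frac{0}{-51} + \frac{13}{3}\right) + G{\left(7,-3 \right)} n{\left(-5,11 \right)} = \left(\frac{0}{-51} + \frac{13}{3}\right) - -4 = \left(0 \left(- \frac{1}{51}\right) + 13 \cdot \frac{1}{3}\right) + 4 = \left(0 + \frac{13}{3}\right) + 4 = \frac{13}{3} + 4 = \frac{25}{3}$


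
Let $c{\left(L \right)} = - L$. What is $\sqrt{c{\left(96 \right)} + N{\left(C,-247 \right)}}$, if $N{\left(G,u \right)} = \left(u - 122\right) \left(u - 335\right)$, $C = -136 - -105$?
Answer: $\sqrt{214662} \approx 463.32$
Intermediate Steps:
$C = -31$ ($C = -136 + 105 = -31$)
$N{\left(G,u \right)} = \left(-335 + u\right) \left(-122 + u\right)$ ($N{\left(G,u \right)} = \left(-122 + u\right) \left(-335 + u\right) = \left(-335 + u\right) \left(-122 + u\right)$)
$\sqrt{c{\left(96 \right)} + N{\left(C,-247 \right)}} = \sqrt{\left(-1\right) 96 + \left(40870 + \left(-247\right)^{2} - -112879\right)} = \sqrt{-96 + \left(40870 + 61009 + 112879\right)} = \sqrt{-96 + 214758} = \sqrt{214662}$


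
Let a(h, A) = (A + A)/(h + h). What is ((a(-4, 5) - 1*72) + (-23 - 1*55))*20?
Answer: -3025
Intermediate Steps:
a(h, A) = A/h (a(h, A) = (2*A)/((2*h)) = (2*A)*(1/(2*h)) = A/h)
((a(-4, 5) - 1*72) + (-23 - 1*55))*20 = ((5/(-4) - 1*72) + (-23 - 1*55))*20 = ((5*(-¼) - 72) + (-23 - 55))*20 = ((-5/4 - 72) - 78)*20 = (-293/4 - 78)*20 = -605/4*20 = -3025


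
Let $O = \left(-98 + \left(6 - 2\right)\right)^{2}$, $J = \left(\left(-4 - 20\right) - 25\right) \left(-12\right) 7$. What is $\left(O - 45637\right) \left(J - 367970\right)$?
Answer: $13390191054$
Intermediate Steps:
$J = 4116$ ($J = \left(-24 - 25\right) \left(-12\right) 7 = \left(-49\right) \left(-12\right) 7 = 588 \cdot 7 = 4116$)
$O = 8836$ ($O = \left(-98 + \left(6 - 2\right)\right)^{2} = \left(-98 + 4\right)^{2} = \left(-94\right)^{2} = 8836$)
$\left(O - 45637\right) \left(J - 367970\right) = \left(8836 - 45637\right) \left(4116 - 367970\right) = \left(-36801\right) \left(-363854\right) = 13390191054$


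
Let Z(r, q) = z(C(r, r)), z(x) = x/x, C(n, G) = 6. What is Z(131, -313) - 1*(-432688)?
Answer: 432689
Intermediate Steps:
z(x) = 1
Z(r, q) = 1
Z(131, -313) - 1*(-432688) = 1 - 1*(-432688) = 1 + 432688 = 432689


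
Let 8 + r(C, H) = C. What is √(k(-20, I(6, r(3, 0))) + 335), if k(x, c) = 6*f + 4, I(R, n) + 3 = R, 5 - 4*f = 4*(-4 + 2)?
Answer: √1434/2 ≈ 18.934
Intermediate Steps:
f = 13/4 (f = 5/4 - (-4 + 2) = 5/4 - (-2) = 5/4 - ¼*(-8) = 5/4 + 2 = 13/4 ≈ 3.2500)
r(C, H) = -8 + C
I(R, n) = -3 + R
k(x, c) = 47/2 (k(x, c) = 6*(13/4) + 4 = 39/2 + 4 = 47/2)
√(k(-20, I(6, r(3, 0))) + 335) = √(47/2 + 335) = √(717/2) = √1434/2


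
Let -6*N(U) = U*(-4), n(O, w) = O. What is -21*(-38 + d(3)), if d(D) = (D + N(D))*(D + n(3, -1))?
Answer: 168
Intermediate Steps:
N(U) = 2*U/3 (N(U) = -U*(-4)/6 = -(-2)*U/3 = 2*U/3)
d(D) = 5*D*(3 + D)/3 (d(D) = (D + 2*D/3)*(D + 3) = (5*D/3)*(3 + D) = 5*D*(3 + D)/3)
-21*(-38 + d(3)) = -21*(-38 + (5/3)*3*(3 + 3)) = -21*(-38 + (5/3)*3*6) = -21*(-38 + 30) = -21*(-8) = 168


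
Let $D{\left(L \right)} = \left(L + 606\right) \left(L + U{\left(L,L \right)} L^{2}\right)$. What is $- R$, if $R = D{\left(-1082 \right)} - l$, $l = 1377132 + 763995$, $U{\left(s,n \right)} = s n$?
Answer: $652403071293871$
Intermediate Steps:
$U{\left(s,n \right)} = n s$
$l = 2141127$
$D{\left(L \right)} = \left(606 + L\right) \left(L + L^{4}\right)$ ($D{\left(L \right)} = \left(L + 606\right) \left(L + L L L^{2}\right) = \left(606 + L\right) \left(L + L^{2} L^{2}\right) = \left(606 + L\right) \left(L + L^{4}\right)$)
$R = -652403071293871$ ($R = - 1082 \left(606 - 1082 + \left(-1082\right)^{4} + 606 \left(-1082\right)^{3}\right) - 2141127 = - 1082 \left(606 - 1082 + 1370594684176 + 606 \left(-1266723368\right)\right) - 2141127 = - 1082 \left(606 - 1082 + 1370594684176 - 767634361008\right) - 2141127 = \left(-1082\right) 602960322692 - 2141127 = -652403069152744 - 2141127 = -652403071293871$)
$- R = \left(-1\right) \left(-652403071293871\right) = 652403071293871$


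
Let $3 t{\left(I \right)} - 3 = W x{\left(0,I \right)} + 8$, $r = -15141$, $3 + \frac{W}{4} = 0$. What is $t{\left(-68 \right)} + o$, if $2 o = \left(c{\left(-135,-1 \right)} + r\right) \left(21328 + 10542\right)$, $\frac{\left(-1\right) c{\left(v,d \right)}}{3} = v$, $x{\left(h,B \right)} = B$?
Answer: $- \frac{704453653}{3} \approx -2.3482 \cdot 10^{8}$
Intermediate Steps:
$W = -12$ ($W = -12 + 4 \cdot 0 = -12 + 0 = -12$)
$c{\left(v,d \right)} = - 3 v$
$t{\left(I \right)} = \frac{11}{3} - 4 I$ ($t{\left(I \right)} = 1 + \frac{- 12 I + 8}{3} = 1 + \frac{8 - 12 I}{3} = 1 - \left(- \frac{8}{3} + 4 I\right) = \frac{11}{3} - 4 I$)
$o = -234818160$ ($o = \frac{\left(\left(-3\right) \left(-135\right) - 15141\right) \left(21328 + 10542\right)}{2} = \frac{\left(405 - 15141\right) 31870}{2} = \frac{\left(-14736\right) 31870}{2} = \frac{1}{2} \left(-469636320\right) = -234818160$)
$t{\left(-68 \right)} + o = \left(\frac{11}{3} - -272\right) - 234818160 = \left(\frac{11}{3} + 272\right) - 234818160 = \frac{827}{3} - 234818160 = - \frac{704453653}{3}$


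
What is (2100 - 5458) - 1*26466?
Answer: -29824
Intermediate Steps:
(2100 - 5458) - 1*26466 = -3358 - 26466 = -29824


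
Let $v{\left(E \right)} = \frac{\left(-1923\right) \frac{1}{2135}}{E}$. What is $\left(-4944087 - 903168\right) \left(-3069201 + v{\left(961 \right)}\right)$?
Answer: $\frac{7364251769593363758}{410347} \approx 1.7946 \cdot 10^{13}$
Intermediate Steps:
$v{\left(E \right)} = - \frac{1923}{2135 E}$ ($v{\left(E \right)} = \frac{\left(-1923\right) \frac{1}{2135}}{E} = - \frac{1923}{2135 E}$)
$\left(-4944087 - 903168\right) \left(-3069201 + v{\left(961 \right)}\right) = \left(-4944087 - 903168\right) \left(-3069201 - \frac{1923}{2135 \cdot 961}\right) = - 5847255 \left(-3069201 - \frac{1923}{2051735}\right) = \left(-5847255\right) \left(- \frac{6297187115658}{2051735}\right) = \frac{7364251769593363758}{410347}$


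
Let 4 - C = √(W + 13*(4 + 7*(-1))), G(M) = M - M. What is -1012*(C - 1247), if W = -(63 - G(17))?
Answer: 1257916 + 1012*I*√102 ≈ 1.2579e+6 + 10221.0*I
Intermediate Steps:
G(M) = 0
W = -63 (W = -(63 - 1*0) = -(63 + 0) = -1*63 = -63)
C = 4 - I*√102 (C = 4 - √(-63 + 13*(4 + 7*(-1))) = 4 - √(-63 + 13*(4 - 7)) = 4 - √(-63 + 13*(-3)) = 4 - √(-63 - 39) = 4 - √(-102) = 4 - I*√102 ≈ 4.0 - 10.1*I)
-1012*(C - 1247) = -1012*((4 - I*√102) - 1247) = -1012*(-1243 - I*√102) = 1257916 + 1012*I*√102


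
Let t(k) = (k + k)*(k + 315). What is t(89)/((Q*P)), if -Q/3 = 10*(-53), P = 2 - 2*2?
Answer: -17978/795 ≈ -22.614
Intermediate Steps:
t(k) = 2*k*(315 + k) (t(k) = (2*k)*(315 + k) = 2*k*(315 + k))
P = -2 (P = 2 - 4 = -2)
Q = 1590 (Q = -30*(-53) = -3*(-530) = 1590)
t(89)/((Q*P)) = (2*89*(315 + 89))/((1590*(-2))) = (2*89*404)/(-3180) = 71912*(-1/3180) = -17978/795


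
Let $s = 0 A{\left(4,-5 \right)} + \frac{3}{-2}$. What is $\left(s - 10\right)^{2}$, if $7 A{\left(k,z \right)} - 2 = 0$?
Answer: $\frac{529}{4} \approx 132.25$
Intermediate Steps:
$A{\left(k,z \right)} = \frac{2}{7}$ ($A{\left(k,z \right)} = \frac{2}{7} + \frac{1}{7} \cdot 0 = \frac{2}{7} + 0 = \frac{2}{7}$)
$s = - \frac{3}{2}$ ($s = 0 \cdot \frac{2}{7} + \frac{3}{-2} = 0 + 3 \left(- \frac{1}{2}\right) = 0 - \frac{3}{2} = - \frac{3}{2} \approx -1.5$)
$\left(s - 10\right)^{2} = \left(- \frac{3}{2} - 10\right)^{2} = \left(- \frac{23}{2}\right)^{2} = \frac{529}{4}$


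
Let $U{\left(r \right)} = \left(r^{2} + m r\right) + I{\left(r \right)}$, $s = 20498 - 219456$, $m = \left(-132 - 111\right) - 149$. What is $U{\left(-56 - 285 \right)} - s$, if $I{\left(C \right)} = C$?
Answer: $448570$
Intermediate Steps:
$m = -392$ ($m = -243 - 149 = -392$)
$s = -198958$
$U{\left(r \right)} = r^{2} - 391 r$ ($U{\left(r \right)} = \left(r^{2} - 392 r\right) + r = r^{2} - 391 r$)
$U{\left(-56 - 285 \right)} - s = \left(-56 - 285\right) \left(-391 - 341\right) - -198958 = \left(-56 - 285\right) \left(-391 - 341\right) + 198958 = - 341 \left(-391 - 341\right) + 198958 = \left(-341\right) \left(-732\right) + 198958 = 249612 + 198958 = 448570$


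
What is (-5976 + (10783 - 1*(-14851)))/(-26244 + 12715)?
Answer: -19658/13529 ≈ -1.4530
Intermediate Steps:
(-5976 + (10783 - 1*(-14851)))/(-26244 + 12715) = (-5976 + (10783 + 14851))/(-13529) = (-5976 + 25634)*(-1/13529) = 19658*(-1/13529) = -19658/13529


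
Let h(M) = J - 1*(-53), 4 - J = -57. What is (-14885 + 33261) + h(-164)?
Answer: 18490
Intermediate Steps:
J = 61 (J = 4 - 1*(-57) = 4 + 57 = 61)
h(M) = 114 (h(M) = 61 - 1*(-53) = 61 + 53 = 114)
(-14885 + 33261) + h(-164) = (-14885 + 33261) + 114 = 18376 + 114 = 18490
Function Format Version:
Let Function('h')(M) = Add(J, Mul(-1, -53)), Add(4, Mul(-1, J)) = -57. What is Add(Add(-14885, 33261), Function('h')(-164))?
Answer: 18490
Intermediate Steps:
J = 61 (J = Add(4, Mul(-1, -57)) = Add(4, 57) = 61)
Function('h')(M) = 114 (Function('h')(M) = Add(61, Mul(-1, -53)) = Add(61, 53) = 114)
Add(Add(-14885, 33261), Function('h')(-164)) = Add(Add(-14885, 33261), 114) = Add(18376, 114) = 18490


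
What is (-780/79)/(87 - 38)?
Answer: -780/3871 ≈ -0.20150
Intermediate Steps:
(-780/79)/(87 - 38) = -780/79/49 = -10*78/79*(1/49) = -780/79*1/49 = -780/3871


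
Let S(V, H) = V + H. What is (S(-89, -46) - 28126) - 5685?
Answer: -33946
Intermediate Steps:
S(V, H) = H + V
(S(-89, -46) - 28126) - 5685 = ((-46 - 89) - 28126) - 5685 = (-135 - 28126) - 5685 = -28261 - 5685 = -33946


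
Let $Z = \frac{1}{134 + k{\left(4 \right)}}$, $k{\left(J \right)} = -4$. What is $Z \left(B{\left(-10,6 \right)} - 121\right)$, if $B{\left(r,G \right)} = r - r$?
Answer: $- \frac{121}{130} \approx -0.93077$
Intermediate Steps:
$B{\left(r,G \right)} = 0$
$Z = \frac{1}{130}$ ($Z = \frac{1}{134 - 4} = \frac{1}{130} \approx 0.0076923$)
$Z \left(B{\left(-10,6 \right)} - 121\right) = \frac{0 - 121}{130} = \frac{1}{130} \left(-121\right) = - \frac{121}{130}$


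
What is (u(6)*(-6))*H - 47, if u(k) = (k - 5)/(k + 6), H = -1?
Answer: -93/2 ≈ -46.500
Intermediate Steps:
u(k) = (-5 + k)/(6 + k)
(u(6)*(-6))*H - 47 = (((-5 + 6)/(6 + 6))*(-6))*(-1) - 47 = ((1/12)*(-6))*(-1) - 47 = -1/2*(-1) - 47 = 1/2 - 47 = -93/2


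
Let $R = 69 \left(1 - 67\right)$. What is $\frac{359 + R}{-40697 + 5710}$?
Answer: $\frac{4195}{34987} \approx 0.1199$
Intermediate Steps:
$R = -4554$ ($R = 69 \left(-66\right) = -4554$)
$\frac{359 + R}{-40697 + 5710} = \frac{359 - 4554}{-40697 + 5710} = - \frac{4195}{-34987} = \left(-4195\right) \left(- \frac{1}{34987}\right) = \frac{4195}{34987}$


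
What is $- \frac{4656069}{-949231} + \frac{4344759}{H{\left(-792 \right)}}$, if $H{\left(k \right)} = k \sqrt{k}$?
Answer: $\frac{4656069}{949231} + \frac{160917 i \sqrt{22}}{3872} \approx 4.9051 + 194.93 i$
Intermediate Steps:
$H{\left(k \right)} = k^{\frac{3}{2}}$
$- \frac{4656069}{-949231} + \frac{4344759}{H{\left(-792 \right)}} = - \frac{4656069}{-949231} + \frac{4344759}{\left(-792\right)^{\frac{3}{2}}} = \left(-4656069\right) \left(- \frac{1}{949231}\right) + \frac{4344759}{\left(-4752\right) i \sqrt{22}} = \frac{4656069}{949231} + 4344759 \frac{i \sqrt{22}}{104544} = \frac{4656069}{949231} + \frac{160917 i \sqrt{22}}{3872}$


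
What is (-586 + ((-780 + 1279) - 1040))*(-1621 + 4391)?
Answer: -3121790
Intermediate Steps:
(-586 + ((-780 + 1279) - 1040))*(-1621 + 4391) = (-586 + (499 - 1040))*2770 = (-586 - 541)*2770 = -1127*2770 = -3121790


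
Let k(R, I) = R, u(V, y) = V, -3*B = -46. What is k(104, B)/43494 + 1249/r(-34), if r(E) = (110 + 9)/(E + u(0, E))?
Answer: -54323642/152229 ≈ -356.85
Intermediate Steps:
B = 46/3 (B = -⅓*(-46) = 46/3 ≈ 15.333)
r(E) = 119/E (r(E) = (110 + 9)/(E + 0) = 119/E)
k(104, B)/43494 + 1249/r(-34) = 104/43494 + 1249/((119/(-34))) = 104*(1/43494) + 1249/((119*(-1/34))) = 52/21747 + 1249/(-7/2) = 52/21747 + 1249*(-2/7) = 52/21747 - 2498/7 = -54323642/152229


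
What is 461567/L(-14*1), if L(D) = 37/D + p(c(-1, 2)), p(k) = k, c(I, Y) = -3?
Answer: -6461938/79 ≈ -81797.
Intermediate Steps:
L(D) = -3 + 37/D (L(D) = 37/D - 3 = -3 + 37/D)
461567/L(-14*1) = 461567/(-3 + 37/((-14*1))) = 461567/(-3 + 37/(-14)) = 461567/(-3 + 37*(-1/14)) = 461567/(-3 - 37/14) = 461567/(-79/14) = 461567*(-14/79) = -6461938/79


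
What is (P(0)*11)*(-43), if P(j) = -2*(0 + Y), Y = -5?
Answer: -4730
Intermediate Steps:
P(j) = 10 (P(j) = -2*(0 - 5) = -2*(-5) = 10)
(P(0)*11)*(-43) = (10*11)*(-43) = 110*(-43) = -4730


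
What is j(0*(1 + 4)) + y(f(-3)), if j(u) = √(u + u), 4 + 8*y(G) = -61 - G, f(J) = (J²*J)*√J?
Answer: -65/8 + 27*I*√3/8 ≈ -8.125 + 5.8457*I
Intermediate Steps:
f(J) = J^(7/2) (f(J) = J³*√J = J^(7/2))
y(G) = -65/8 - G/8 (y(G) = -½ + (-61 - G)/8 = -½ + (-61/8 - G/8) = -65/8 - G/8)
j(u) = √2*√u (j(u) = √(2*u) = √2*√u)
j(0*(1 + 4)) + y(f(-3)) = √2*√(0*(1 + 4)) + (-65/8 - (-27)*I*√3/8) = √2*√(0*5) + (-65/8 - (-27)*I*√3/8) = √2*√0 + (-65/8 + 27*I*√3/8) = √2*0 + (-65/8 + 27*I*√3/8) = 0 + (-65/8 + 27*I*√3/8) = -65/8 + 27*I*√3/8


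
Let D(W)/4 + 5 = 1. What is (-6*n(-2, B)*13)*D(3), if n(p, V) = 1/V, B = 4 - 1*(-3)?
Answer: 1248/7 ≈ 178.29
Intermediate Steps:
B = 7 (B = 4 + 3 = 7)
D(W) = -16 (D(W) = -20 + 4*1 = -20 + 4 = -16)
n(p, V) = 1/V
(-6*n(-2, B)*13)*D(3) = (-6/7*13)*(-16) = (-6*1/7*13)*(-16) = -6/7*13*(-16) = -78/7*(-16) = 1248/7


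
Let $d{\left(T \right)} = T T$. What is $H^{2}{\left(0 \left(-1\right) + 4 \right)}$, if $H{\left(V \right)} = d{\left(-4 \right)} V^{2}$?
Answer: $65536$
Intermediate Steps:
$d{\left(T \right)} = T^{2}$
$H{\left(V \right)} = 16 V^{2}$ ($H{\left(V \right)} = \left(-4\right)^{2} V^{2} = 16 V^{2}$)
$H^{2}{\left(0 \left(-1\right) + 4 \right)} = \left(16 \left(0 \left(-1\right) + 4\right)^{2}\right)^{2} = \left(16 \left(0 + 4\right)^{2}\right)^{2} = \left(16 \cdot 4^{2}\right)^{2} = \left(16 \cdot 16\right)^{2} = 256^{2} = 65536$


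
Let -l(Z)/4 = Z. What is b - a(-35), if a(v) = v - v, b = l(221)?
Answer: -884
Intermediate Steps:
l(Z) = -4*Z
b = -884 (b = -4*221 = -884)
a(v) = 0
b - a(-35) = -884 - 1*0 = -884 + 0 = -884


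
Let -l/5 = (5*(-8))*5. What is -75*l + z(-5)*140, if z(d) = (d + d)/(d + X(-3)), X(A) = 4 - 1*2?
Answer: -223600/3 ≈ -74533.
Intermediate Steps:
X(A) = 2 (X(A) = 4 - 2 = 2)
z(d) = 2*d/(2 + d) (z(d) = (d + d)/(d + 2) = (2*d)/(2 + d) = 2*d/(2 + d))
l = 1000 (l = -5*5*(-8)*5 = -(-200)*5 = -5*(-200) = 1000)
-75*l + z(-5)*140 = -75*1000 + (2*(-5)/(2 - 5))*140 = -75000 + (2*(-5)/(-3))*140 = -75000 + (2*(-5)*(-⅓))*140 = -75000 + (10/3)*140 = -75000 + 1400/3 = -223600/3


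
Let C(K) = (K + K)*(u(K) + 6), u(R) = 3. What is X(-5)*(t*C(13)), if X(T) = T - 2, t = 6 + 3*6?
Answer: -39312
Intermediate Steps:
t = 24 (t = 6 + 18 = 24)
X(T) = -2 + T
C(K) = 18*K (C(K) = (K + K)*(3 + 6) = (2*K)*9 = 18*K)
X(-5)*(t*C(13)) = (-2 - 5)*(24*(18*13)) = -168*234 = -7*5616 = -39312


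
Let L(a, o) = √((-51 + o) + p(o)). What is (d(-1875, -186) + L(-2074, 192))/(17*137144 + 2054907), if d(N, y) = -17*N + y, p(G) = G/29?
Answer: 31689/4386355 + √124149/127204295 ≈ 0.0072272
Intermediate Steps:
p(G) = G/29 (p(G) = G*(1/29) = G/29)
d(N, y) = y - 17*N
L(a, o) = √(-51 + 30*o/29) (L(a, o) = √((-51 + o) + o/29) = √(-51 + 30*o/29))
(d(-1875, -186) + L(-2074, 192))/(17*137144 + 2054907) = ((-186 - 17*(-1875)) + √(-42891 + 870*192)/29)/(17*137144 + 2054907) = ((-186 + 31875) + √(-42891 + 167040)/29)/(2331448 + 2054907) = (31689 + √124149/29)/4386355 = (31689 + √124149/29)*(1/4386355) = 31689/4386355 + √124149/127204295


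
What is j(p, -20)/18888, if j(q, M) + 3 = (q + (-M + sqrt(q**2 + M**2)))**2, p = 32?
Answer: 1375/6296 + 52*sqrt(89)/2361 ≈ 0.42617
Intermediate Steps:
j(q, M) = -3 + (q + sqrt(M**2 + q**2) - M)**2 (j(q, M) = -3 + (q + (-M + sqrt(q**2 + M**2)))**2 = -3 + (q + (-M + sqrt(M**2 + q**2)))**2 = -3 + (q + (sqrt(M**2 + q**2) - M))**2 = -3 + (q + sqrt(M**2 + q**2) - M)**2)
j(p, -20)/18888 = (-3 + (32 + sqrt((-20)**2 + 32**2) - 1*(-20))**2)/18888 = (-3 + (32 + sqrt(400 + 1024) + 20)**2)*(1/18888) = (-3 + (32 + sqrt(1424) + 20)**2)*(1/18888) = (-3 + (32 + 4*sqrt(89) + 20)**2)*(1/18888) = (-3 + (52 + 4*sqrt(89))**2)*(1/18888) = -1/6296 + (52 + 4*sqrt(89))**2/18888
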